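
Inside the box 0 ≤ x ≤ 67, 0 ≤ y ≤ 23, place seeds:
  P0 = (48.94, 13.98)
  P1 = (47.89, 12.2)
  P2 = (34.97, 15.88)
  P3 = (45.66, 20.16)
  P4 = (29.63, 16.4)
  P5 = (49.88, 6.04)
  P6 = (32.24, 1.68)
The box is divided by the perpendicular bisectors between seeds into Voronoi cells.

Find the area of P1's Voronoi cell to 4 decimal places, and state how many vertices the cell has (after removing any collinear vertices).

Area of P1's cell: 64.0736 (5 vertices)

1. box [0,67]×[0,23]: [(0, 0) (67, 0) (67, 23) (0, 23)]
2. ⊥bis P1·P0 via (48.415,13.09): [(0, 0) (67, 0) (67, 2.1269) (31.6152, 23) (0, 23)]  |A|=1171.7053
3. ⊥bis P1·P2 via (41.43,14.04): [(37.431, 0) (67, 0) (67, 2.1269) (42.2031, 16.7543)]  |A|=274.0749
4. ⊥bis P1·P3 via (46.775,16.18): [(41.6289, 14.7383) (37.431, 0) (67, 0) (67, 2.1269) (44.3354, 15.4965)]  |A|=271.5645
5. ⊥bis P1·P4 via (38.76,14.3): [(41.6289, 14.7383) (37.431, 0) (67, 0) (67, 2.1269) (44.3354, 15.4965)]  |A|=271.5645
6. ⊥bis P1·P5 via (48.885,9.12): [(41.6289, 14.7383) (39.1311, 5.969) (52.9299, 10.4267) (44.3354, 15.4965)]  |A|=65.0546
7. ⊥bis P1·P6 via (40.065,6.94): [(41.6289, 14.7383) (39.6033, 7.6268) (40.4346, 6.3901) (52.9299, 10.4267) (44.3354, 15.4965)]  |A|=64.0736
8. canonical 5-gon: [(41.6289, 14.7383) (39.6033, 7.6268) (40.4346, 6.3901) (52.9299, 10.4267) (44.3354, 15.4965)]
9. shoelace: 64.0736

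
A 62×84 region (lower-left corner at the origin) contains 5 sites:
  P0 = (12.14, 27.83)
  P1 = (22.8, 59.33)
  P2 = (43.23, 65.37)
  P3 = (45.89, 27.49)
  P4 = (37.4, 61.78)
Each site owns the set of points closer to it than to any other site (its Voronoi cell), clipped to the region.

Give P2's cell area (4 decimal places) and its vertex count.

Area of P2's cell: 843.3087 (4 vertices)

1. box [0,62]×[0,84]: [(0, 0) (62, 0) (62, 84) (0, 84)]
2. ⊥bis P2·P0 via (27.685,46.6): [(0, 69.5283) (62, 18.1809) (62, 84) (0, 84)]  |A|=2489.0165
3. ⊥bis P2·P1 via (33.015,62.35): [(40.9093, 35.6478) (62, 18.1809) (62, 84) (26.6143, 84)]  |A|=1549.5719
4. ⊥bis P2·P3 via (44.56,46.43): [(37.8607, 45.9596) (62, 47.6547) (62, 84) (26.6143, 84)]  |A|=1111.7184
5. ⊥bis P2·P4 via (40.315,63.575): [(50.6109, 46.8549) (62, 47.6547) (62, 84) (27.7377, 84)]  |A|=843.3087
6. canonical 4-gon: [(50.6109, 46.8549) (62, 47.6547) (62, 84) (27.7377, 84)]
7. shoelace: 843.3087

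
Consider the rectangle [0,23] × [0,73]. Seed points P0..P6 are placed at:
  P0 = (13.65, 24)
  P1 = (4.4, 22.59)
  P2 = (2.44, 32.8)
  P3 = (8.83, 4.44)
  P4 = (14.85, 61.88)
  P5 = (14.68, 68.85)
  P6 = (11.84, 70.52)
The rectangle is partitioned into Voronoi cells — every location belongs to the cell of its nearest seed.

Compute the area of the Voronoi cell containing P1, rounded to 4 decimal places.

1. box [0,23]×[0,73]: [(0, 0) (23, 0) (23, 73) (0, 73)]
2. ⊥bis P1·P0 via (9.025,23.295): [(0, 0) (12.5759, 0) (1.4483, 73) (0, 73)]  |A|=511.8855
3. ⊥bis P1·P2 via (3.42,27.695): [(0, 27.0385) (0, 0) (12.5759, 0) (8.214, 28.6153)]  |A|=290.9789
4. ⊥bis P1·P3 via (6.615,13.515): [(0, 27.0385) (0, 11.9004) (10.3759, 14.4329) (8.214, 28.6153)]  |A|=138.4866
5. ⊥bis P1·P4 via (9.625,42.235): [(0, 27.0385) (0, 11.9004) (10.3759, 14.4329) (8.214, 28.6153)]  |A|=138.4866
6. ⊥bis P1·P5 via (9.54,45.72): [(0, 27.0385) (0, 11.9004) (10.3759, 14.4329) (8.214, 28.6153)]  |A|=138.4866
7. ⊥bis P1·P6 via (8.12,46.555): [(0, 27.0385) (0, 11.9004) (10.3759, 14.4329) (8.214, 28.6153)]  |A|=138.4866
8. canonical 4-gon: [(0, 27.0385) (0, 11.9004) (10.3759, 14.4329) (8.214, 28.6153)]
9. shoelace: 138.4866

Area of P1's cell: 138.4866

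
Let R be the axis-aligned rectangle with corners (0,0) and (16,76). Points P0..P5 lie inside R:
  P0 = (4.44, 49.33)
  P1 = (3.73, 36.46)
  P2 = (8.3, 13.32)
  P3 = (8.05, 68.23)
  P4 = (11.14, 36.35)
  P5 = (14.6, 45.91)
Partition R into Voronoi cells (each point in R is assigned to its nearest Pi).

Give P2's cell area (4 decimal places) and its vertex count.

Area of P2's cell: 392.2811 (5 vertices)

1. box [0,16]×[0,76]: [(0, 0) (16, 0) (16, 76) (0, 76)]
2. ⊥bis P2·P0 via (6.37,31.325): [(0, 30.6422) (0, 0) (16, 0) (16, 32.3573)]  |A|=503.9956
3. ⊥bis P2·P1 via (6.015,24.89): [(0, 23.7021) (0, 0) (16, 0) (16, 26.862)]  |A|=404.5124
4. ⊥bis P2·P3 via (8.175,40.775): [(0, 23.7021) (0, 0) (16, 0) (16, 26.862)]  |A|=404.5124
5. ⊥bis P2·P4 via (9.72,24.835): [(7.2677, 25.1374) (0, 23.7021) (0, 0) (16, 0) (16, 24.0606)]  |A|=392.2811
6. ⊥bis P2·P5 via (11.45,29.615): [(7.2677, 25.1374) (0, 23.7021) (0, 0) (16, 0) (16, 24.0606)]  |A|=392.2811
7. canonical 5-gon: [(7.2677, 25.1374) (0, 23.7021) (0, 0) (16, 0) (16, 24.0606)]
8. shoelace: 392.2811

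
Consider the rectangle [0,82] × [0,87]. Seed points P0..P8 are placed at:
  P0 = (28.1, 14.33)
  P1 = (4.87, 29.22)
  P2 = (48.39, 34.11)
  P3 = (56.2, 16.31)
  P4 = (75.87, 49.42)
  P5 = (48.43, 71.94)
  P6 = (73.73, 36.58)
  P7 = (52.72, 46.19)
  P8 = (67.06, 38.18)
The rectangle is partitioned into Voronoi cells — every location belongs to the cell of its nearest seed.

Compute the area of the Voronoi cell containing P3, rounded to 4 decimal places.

Area of P3's cell: 890.2147

1. box [0,82]×[0,87]: [(0, 0) (82, 0) (82, 87) (0, 87)]
2. ⊥bis P3·P0 via (42.15,15.32): [(43.2295, 0) (82, 0) (82, 87) (37.0992, 87)]  |A|=3639.7004
3. ⊥bis P3·P1 via (30.535,22.765): [(39.1983, 57.2102) (43.2295, 0) (82, 0) (82, 87) (46.6907, 87)]  |A|=3496.836
4. ⊥bis P3·P2 via (52.295,25.21): [(41.7783, 20.5956) (43.2295, 0) (82, 0) (82, 38.2435)]  |A|=1168.3613
5. ⊥bis P3·P4 via (66.035,32.865): [(67.6097, 31.9295) (41.7783, 20.5956) (43.2295, 0) (82, 0) (82, 23.3805)]  |A|=1061.4197
6. ⊥bis P3·P5 via (52.315,44.125): [(67.6097, 31.9295) (41.7783, 20.5956) (43.2295, 0) (82, 0) (82, 23.3805)]  |A|=1061.4197
7. ⊥bis P3·P6 via (64.965,26.445): [(61.6479, 29.3137) (41.7783, 20.5956) (43.2295, 0) (82, 0) (82, 11.7127)]  |A|=898.3828
8. ⊥bis P3·P7 via (54.46,31.25): [(61.6479, 29.3137) (41.7783, 20.5956) (43.2295, 0) (82, 0) (82, 11.7127)]  |A|=898.3828
9. ⊥bis P3·P8 via (61.63,27.245): [(67.2897, 24.4346) (59.4267, 28.3391) (41.7783, 20.5956) (43.2295, 0) (82, 0) (82, 11.7127)]  |A|=890.2147
10. canonical 6-gon: [(67.2897, 24.4346) (59.4267, 28.3391) (41.7783, 20.5956) (43.2295, 0) (82, 0) (82, 11.7127)]
11. shoelace: 890.2147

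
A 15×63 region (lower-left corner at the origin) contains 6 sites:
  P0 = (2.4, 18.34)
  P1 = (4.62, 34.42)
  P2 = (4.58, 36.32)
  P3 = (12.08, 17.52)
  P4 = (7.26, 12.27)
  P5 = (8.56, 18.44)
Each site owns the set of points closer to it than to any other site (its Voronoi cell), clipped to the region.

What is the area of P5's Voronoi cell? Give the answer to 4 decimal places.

1. box [0,15]×[0,63]: [(0, 0) (15, 0) (15, 63) (0, 63)]
2. ⊥bis P5·P0 via (5.48,18.39): [(5.7785, 0) (15, 0) (15, 63) (4.7558, 63)]  |A|=613.168
3. ⊥bis P5·P1 via (6.59,26.43): [(5.3544, 26.1254) (5.7785, 0) (15, 0) (15, 28.5036)]  |A|=257.9236
4. ⊥bis P5·P2 via (6.57,27.38): [(5.3544, 26.1254) (5.7785, 0) (15, 0) (15, 28.5036)]  |A|=257.9236
5. ⊥bis P5·P3 via (10.32,17.98): [(12.9376, 27.995) (5.3544, 26.1254) (5.7693, 0.5687)]  |A|=97.2879
6. ⊥bis P5·P4 via (7.91,15.355): [(9.5439, 15.0107) (12.9376, 27.995) (5.3544, 26.1254) (5.5211, 15.8583)]  |A|=66.6391
7. canonical 4-gon: [(9.5439, 15.0107) (12.9376, 27.995) (5.3544, 26.1254) (5.5211, 15.8583)]
8. shoelace: 66.6391

Area of P5's cell: 66.6391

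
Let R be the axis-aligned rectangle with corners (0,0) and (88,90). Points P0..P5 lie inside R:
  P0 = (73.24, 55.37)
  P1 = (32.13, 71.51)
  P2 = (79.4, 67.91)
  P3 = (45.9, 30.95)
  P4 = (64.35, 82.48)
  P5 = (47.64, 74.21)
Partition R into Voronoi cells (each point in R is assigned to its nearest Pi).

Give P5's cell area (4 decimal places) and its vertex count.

1. box [0,88]×[0,90]: [(0, 0) (88, 0) (88, 90) (0, 90)]
2. ⊥bis P5·P0 via (60.44,64.79): [(0, 0) (12.7586, 0) (78.993, 90) (0, 90)]  |A|=4128.8217
3. ⊥bis P5·P1 via (39.885,72.86): [(44.9531, 43.7463) (78.993, 90) (36.9012, 90)]  |A|=973.4494
4. ⊥bis P5·P2 via (63.52,71.06): [(44.9531, 43.7463) (62.9538, 68.2058) (67.277, 90) (36.9012, 90)]  |A|=845.7792
5. ⊥bis P5·P3 via (46.77,52.58): [(43.3917, 52.7159) (51.3195, 52.397) (62.9538, 68.2058) (67.277, 90) (36.9012, 90)]  |A|=810.4735
6. ⊥bis P5·P4 via (55.995,78.345): [(43.3917, 52.7159) (51.3195, 52.397) (61.7934, 66.629) (50.2268, 90) (36.9012, 90)]  |A|=601.9964
7. canonical 5-gon: [(43.3917, 52.7159) (51.3195, 52.397) (61.7934, 66.629) (50.2268, 90) (36.9012, 90)]
8. shoelace: 601.9964

Area of P5's cell: 601.9964 (5 vertices)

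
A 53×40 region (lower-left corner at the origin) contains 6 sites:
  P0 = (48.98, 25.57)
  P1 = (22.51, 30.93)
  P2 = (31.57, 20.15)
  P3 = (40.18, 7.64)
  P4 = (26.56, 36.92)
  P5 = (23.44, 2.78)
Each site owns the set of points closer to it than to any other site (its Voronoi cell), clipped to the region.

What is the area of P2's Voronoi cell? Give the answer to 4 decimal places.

1. box [0,53]×[0,40]: [(0, 0) (53, 0) (53, 40) (0, 40)]
2. ⊥bis P2·P0 via (40.275,22.86): [(0, 0) (47.3917, 0) (34.9391, 40) (0, 40)]  |A|=1646.6145
3. ⊥bis P2·P1 via (27.04,25.54): [(0, 2.8144) (0, 0) (47.3917, 0) (36.869, 33.8007)]  |A|=852.8176
4. ⊥bis P2·P3 via (35.875,13.895): [(0, 2.8144) (0, 0) (15.6861, 0) (41.7971, 17.9709) (36.869, 33.8007)]  |A|=567.9295
5. ⊥bis P2·P4 via (29.065,28.535): [(31.4521, 29.2481) (0, 2.8144) (0, 0) (15.6861, 0) (41.7971, 17.9709) (37.7047, 31.1161)]  |A|=558.756
6. ⊥bis P2·P5 via (27.505,11.465): [(31.4521, 29.2481) (16.4497, 16.6394) (30.3854, 10.1168) (41.7971, 17.9709) (37.7047, 31.1161)]  |A|=286.6728
7. canonical 5-gon: [(31.4521, 29.2481) (16.4497, 16.6394) (30.3854, 10.1168) (41.7971, 17.9709) (37.7047, 31.1161)]
8. shoelace: 286.6728

Area of P2's cell: 286.6728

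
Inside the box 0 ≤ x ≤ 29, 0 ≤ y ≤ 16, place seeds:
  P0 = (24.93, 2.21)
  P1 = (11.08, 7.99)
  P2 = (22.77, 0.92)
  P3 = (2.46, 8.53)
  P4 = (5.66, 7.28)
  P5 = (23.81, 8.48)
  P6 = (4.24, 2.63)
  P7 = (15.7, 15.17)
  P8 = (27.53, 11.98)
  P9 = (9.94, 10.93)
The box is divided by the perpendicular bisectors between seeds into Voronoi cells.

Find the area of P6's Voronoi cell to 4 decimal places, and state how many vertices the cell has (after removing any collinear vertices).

Area of P6's cell: 47.9377 (5 vertices)

1. box [0,29]×[0,16]: [(0, 0) (29, 0) (29, 16) (0, 16)]
2. ⊥bis P6·P0 via (14.585,2.42): [(0, 0) (14.5359, 0) (14.8607, 16) (0, 16)]  |A|=235.1724
3. ⊥bis P6·P1 via (7.66,5.31): [(0, 15.0851) (0, 0) (11.8211, 0)]  |A|=89.1607
4. ⊥bis P6·P2 via (13.505,1.775): [(0, 15.0851) (0, 0) (11.8211, 0)]  |A|=89.1607
5. ⊥bis P6·P3 via (3.35,5.58): [(6.6648, 6.58) (0, 4.5693) (0, 0) (11.8211, 0)]  |A|=54.1183
6. ⊥bis P6·P4 via (4.95,4.955): [(8.8782, 3.7554) (3.1253, 5.5122) (0, 4.5693) (0, 0) (11.8211, 0)]  |A|=47.9377
7. ⊥bis P6·P5 via (14.025,5.555): [(8.8782, 3.7554) (3.1253, 5.5122) (0, 4.5693) (0, 0) (11.8211, 0)]  |A|=47.9377
8. ⊥bis P6·P7 via (9.97,8.9): [(8.8782, 3.7554) (3.1253, 5.5122) (0, 4.5693) (0, 0) (11.8211, 0)]  |A|=47.9377
9. ⊥bis P6·P8 via (15.885,7.305): [(8.8782, 3.7554) (3.1253, 5.5122) (0, 4.5693) (0, 0) (11.8211, 0)]  |A|=47.9377
10. ⊥bis P6·P9 via (7.09,6.78): [(8.8782, 3.7554) (3.1253, 5.5122) (0, 4.5693) (0, 0) (11.8211, 0)]  |A|=47.9377
11. canonical 5-gon: [(8.8782, 3.7554) (3.1253, 5.5122) (0, 4.5693) (0, 0) (11.8211, 0)]
12. shoelace: 47.9377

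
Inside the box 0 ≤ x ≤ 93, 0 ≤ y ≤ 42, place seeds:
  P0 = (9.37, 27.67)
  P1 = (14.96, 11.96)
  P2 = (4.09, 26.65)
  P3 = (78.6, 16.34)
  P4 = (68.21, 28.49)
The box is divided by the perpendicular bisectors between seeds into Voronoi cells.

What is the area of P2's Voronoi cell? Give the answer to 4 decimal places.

Area of P2's cell: 170.4636

1. box [0,93]×[0,42]: [(0, 0) (93, 0) (93, 42) (0, 42)]
2. ⊥bis P2·P0 via (6.73,27.16): [(0, 0) (11.9768, 0) (3.8632, 42) (0, 42)]  |A|=332.64
3. ⊥bis P2·P1 via (9.525,19.305): [(0, 12.2569) (8.4072, 18.4779) (3.8632, 42) (0, 42)]  |A|=170.4636
4. ⊥bis P2·P3 via (41.345,21.495): [(0, 12.2569) (8.4072, 18.4779) (3.8632, 42) (0, 42)]  |A|=170.4636
5. ⊥bis P2·P4 via (36.15,27.57): [(0, 12.2569) (8.4072, 18.4779) (3.8632, 42) (0, 42)]  |A|=170.4636
6. canonical 4-gon: [(0, 12.2569) (8.4072, 18.4779) (3.8632, 42) (0, 42)]
7. shoelace: 170.4636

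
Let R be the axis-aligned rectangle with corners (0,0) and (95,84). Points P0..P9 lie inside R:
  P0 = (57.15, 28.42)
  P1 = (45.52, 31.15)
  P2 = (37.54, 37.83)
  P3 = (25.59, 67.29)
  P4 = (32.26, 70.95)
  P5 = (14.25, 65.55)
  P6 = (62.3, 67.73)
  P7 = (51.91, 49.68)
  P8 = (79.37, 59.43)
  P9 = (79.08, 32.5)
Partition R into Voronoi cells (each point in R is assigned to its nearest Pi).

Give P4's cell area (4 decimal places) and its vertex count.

1. box [0,95]×[0,84]: [(0, 0) (95, 0) (95, 84) (0, 84)]
2. ⊥bis P4·P0 via (44.705,49.685): [(0, 23.5221) (95, 79.1193) (95, 84) (0, 84)]  |A|=3104.5308
3. ⊥bis P4·P1 via (38.89,51.05): [(0, 38.0932) (57.8061, 57.3522) (95, 79.1193) (95, 84) (0, 84)]  |A|=2683.3828
4. ⊥bis P4·P2 via (34.9,54.39): [(0, 48.8262) (59.4253, 58.2998) (95, 79.1193) (95, 84) (0, 84)]  |A|=2352.6781
5. ⊥bis P4·P3 via (28.925,69.12): [(36.8382, 54.699) (59.4253, 58.2998) (95, 79.1193) (95, 84) (20.76, 84)]  |A|=1400.6653
6. ⊥bis P4·P5 via (23.255,68.25): [(36.8382, 54.699) (59.4253, 58.2998) (95, 79.1193) (95, 84) (20.76, 84)]  |A|=1400.6653
7. ⊥bis P4·P6 via (47.28,69.34): [(36.8382, 54.699) (45.8649, 56.138) (48.8514, 84) (20.76, 84)]  |A|=535.1559
8. ⊥bis P4·P7 via (42.085,60.315): [(36.5582, 55.2092) (46.7773, 64.6499) (48.8514, 84) (20.76, 84)]  |A|=493.4671
9. ⊥bis P4·P8 via (55.815,65.19): [(36.5582, 55.2092) (46.7773, 64.6499) (48.8514, 84) (20.76, 84)]  |A|=493.4671
10. ⊥bis P4·P9 via (55.67,51.725): [(36.5582, 55.2092) (46.7773, 64.6499) (48.8514, 84) (20.76, 84)]  |A|=493.4671
11. canonical 4-gon: [(36.5582, 55.2092) (46.7773, 64.6499) (48.8514, 84) (20.76, 84)]
12. shoelace: 493.4671

Area of P4's cell: 493.4671 (4 vertices)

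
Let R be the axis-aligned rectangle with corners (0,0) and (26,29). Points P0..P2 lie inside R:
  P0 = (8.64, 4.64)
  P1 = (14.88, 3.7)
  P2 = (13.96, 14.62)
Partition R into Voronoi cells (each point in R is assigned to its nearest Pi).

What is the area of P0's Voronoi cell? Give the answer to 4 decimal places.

Area of P0's cell: 147.8123

1. box [0,26]×[0,29]: [(0, 0) (26, 0) (26, 29) (0, 29)]
2. ⊥bis P0·P1 via (11.76,4.17): [(0, 0) (11.1318, 0) (15.5004, 29) (0, 29)]  |A|=386.1675
3. ⊥bis P0·P2 via (11.3,9.63): [(0, 15.6536) (0, 0) (11.1318, 0) (12.4872, 8.9972)]  |A|=147.8123
4. canonical 4-gon: [(0, 15.6536) (0, 0) (11.1318, 0) (12.4872, 8.9972)]
5. shoelace: 147.8123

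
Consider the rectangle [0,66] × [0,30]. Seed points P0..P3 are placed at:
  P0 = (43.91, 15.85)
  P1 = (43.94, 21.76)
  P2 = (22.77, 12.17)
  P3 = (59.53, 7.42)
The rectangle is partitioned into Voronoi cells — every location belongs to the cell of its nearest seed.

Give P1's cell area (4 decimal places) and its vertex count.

Area of P1's cell: 344.5395 (4 vertices)

1. box [0,66]×[0,30]: [(0, 0) (66, 0) (66, 30) (0, 30)]
2. ⊥bis P1·P0 via (43.925,18.805): [(0, 19.028) (66, 18.6929) (66, 30) (0, 30)]  |A|=735.2098
3. ⊥bis P1·P2 via (33.355,16.965): [(32.4952, 18.863) (66, 18.6929) (66, 30) (27.4502, 30)]  |A|=404.0848
4. ⊥bis P1·P3 via (51.735,14.59): [(32.4952, 18.863) (55.5577, 18.746) (65.9094, 30) (27.4502, 30)]  |A|=344.5395
5. canonical 4-gon: [(32.4952, 18.863) (55.5577, 18.746) (65.9094, 30) (27.4502, 30)]
6. shoelace: 344.5395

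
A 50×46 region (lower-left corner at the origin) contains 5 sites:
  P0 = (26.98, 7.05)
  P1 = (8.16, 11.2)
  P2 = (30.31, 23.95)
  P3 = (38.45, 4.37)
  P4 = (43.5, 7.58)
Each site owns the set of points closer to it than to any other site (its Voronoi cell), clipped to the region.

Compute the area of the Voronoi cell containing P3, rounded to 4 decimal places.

Area of P3's cell: 102.7798

1. box [0,50]×[0,46]: [(0, 0) (50, 0) (50, 46) (0, 46)]
2. ⊥bis P3·P0 via (32.715,5.71): [(31.3808, 0) (50, 0) (50, 46) (42.1289, 46)]  |A|=609.2764
3. ⊥bis P3·P1 via (23.305,7.785): [(31.3808, 0) (50, 0) (50, 46) (42.1289, 46)]  |A|=609.2764
4. ⊥bis P3·P2 via (34.38,14.16): [(34.7227, 14.3025) (31.3808, 0) (50, 0) (50, 20.6537)]  |A|=290.9167
5. ⊥bis P3·P4 via (40.975,5.975): [(35.4812, 14.6178) (34.7227, 14.3025) (31.3808, 0) (44.773, 0)]  |A|=102.7798
6. canonical 4-gon: [(35.4812, 14.6178) (34.7227, 14.3025) (31.3808, 0) (44.773, 0)]
7. shoelace: 102.7798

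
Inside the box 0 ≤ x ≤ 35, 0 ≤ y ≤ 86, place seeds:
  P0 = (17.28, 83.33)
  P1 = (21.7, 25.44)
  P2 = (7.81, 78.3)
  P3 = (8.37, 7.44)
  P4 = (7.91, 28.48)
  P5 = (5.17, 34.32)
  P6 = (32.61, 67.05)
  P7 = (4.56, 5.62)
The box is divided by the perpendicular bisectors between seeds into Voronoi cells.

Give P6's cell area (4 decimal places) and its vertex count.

1. box [0,35]×[0,86]: [(0, 0) (35, 0) (35, 86) (0, 86)]
2. ⊥bis P6·P0 via (24.945,75.19): [(0, 51.7006) (0, 0) (35, 0) (35, 84.6583)]  |A|=2386.2805
3. ⊥bis P6·P1 via (27.155,46.245): [(1.3825, 53.0025) (35, 44.1881) (35, 84.6583)]  |A|=680.2532
4. ⊥bis P6·P2 via (20.21,72.675): [(18.6708, 69.2819) (10.2333, 50.6818) (35, 44.1881) (35, 84.6583)]  |A|=588.1505
5. ⊥bis P6·P3 via (20.49,37.245): [(18.6708, 69.2819) (10.2333, 50.6818) (35, 44.1881) (35, 84.6583)]  |A|=588.1505
6. ⊥bis P6·P4 via (20.26,47.765): [(18.6708, 69.2819) (11.465, 53.3972) (19.4989, 48.2524) (35, 44.1881) (35, 84.6583)]  |A|=574.0742
7. ⊥bis P6·P5 via (18.89,50.685): [(18.6708, 69.2819) (12.6195, 55.9421) (22.8349, 47.3777) (35, 44.1881) (35, 84.6583)]  |A|=551.0646
8. ⊥bis P6·P7 via (18.585,36.335): [(18.6708, 69.2819) (12.6195, 55.9421) (22.8349, 47.3777) (35, 44.1881) (35, 84.6583)]  |A|=551.0646
9. canonical 5-gon: [(18.6708, 69.2819) (12.6195, 55.9421) (22.8349, 47.3777) (35, 44.1881) (35, 84.6583)]
10. shoelace: 551.0646

Area of P6's cell: 551.0646 (5 vertices)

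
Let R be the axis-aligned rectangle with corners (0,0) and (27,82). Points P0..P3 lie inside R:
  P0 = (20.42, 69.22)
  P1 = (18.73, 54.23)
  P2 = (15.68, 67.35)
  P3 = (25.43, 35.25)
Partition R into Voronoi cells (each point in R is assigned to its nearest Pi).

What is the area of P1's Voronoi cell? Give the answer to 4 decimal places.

Area of P1's cell: 484.9937

1. box [0,27]×[0,82]: [(0, 0) (27, 0) (27, 82) (0, 82)]
2. ⊥bis P1·P0 via (19.575,61.725): [(0, 63.9319) (0, 0) (27, 0) (27, 60.8879)]  |A|=1685.0675
3. ⊥bis P1·P2 via (17.205,60.79): [(20.6875, 61.5996) (0, 56.7904) (0, 0) (27, 0) (27, 60.8879)]  |A|=1611.197
4. ⊥bis P1·P3 via (22.08,44.74): [(20.6875, 61.5996) (0, 56.7904) (0, 36.9457) (27, 46.4768) (27, 60.8879)]  |A|=484.9937
5. canonical 5-gon: [(20.6875, 61.5996) (0, 56.7904) (0, 36.9457) (27, 46.4768) (27, 60.8879)]
6. shoelace: 484.9937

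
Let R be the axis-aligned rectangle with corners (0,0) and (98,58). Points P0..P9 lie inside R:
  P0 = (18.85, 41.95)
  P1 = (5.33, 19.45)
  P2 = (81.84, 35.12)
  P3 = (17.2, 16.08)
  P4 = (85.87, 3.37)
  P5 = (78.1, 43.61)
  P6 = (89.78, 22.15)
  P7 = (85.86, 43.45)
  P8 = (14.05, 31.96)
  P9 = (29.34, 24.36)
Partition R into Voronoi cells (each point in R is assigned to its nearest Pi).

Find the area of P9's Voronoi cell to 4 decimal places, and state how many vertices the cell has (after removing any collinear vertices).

1. box [0,98]×[0,58]: [(0, 0) (98, 0) (98, 58) (0, 58)]
2. ⊥bis P9·P0 via (24.095,33.155): [(0, 18.7857) (0, 0) (98, 0) (98, 58) (65.756, 58)]  |A|=4394.7118
3. ⊥bis P9·P1 via (17.335,21.905): [(16.0193, 28.3389) (21.8145, 0) (98, 0) (98, 58) (65.756, 58)]  |A|=3935.1451
4. ⊥bis P9·P2 via (55.59,29.74): [(51.5361, 49.5198) (16.0193, 28.3389) (21.8145, 0) (61.6853, 0)]  |A|=1551.8248
5. ⊥bis P9·P3 via (23.27,20.22): [(51.5361, 49.5198) (17.2372, 29.0652) (37.0609, 0) (61.6853, 0)]  |A|=1310.8935
6. ⊥bis P9·P4 via (57.605,13.865): [(58.4031, 16.0144) (51.5361, 49.5198) (17.2372, 29.0652) (37.0609, 0) (52.4568, 0)]  |A|=1236.9993
7. ⊥bis P9·P5 via (53.72,33.985): [(58.4031, 16.0144) (55.7996, 28.7175) (48.3396, 47.6135) (17.2372, 29.0652) (37.0609, 0) (52.4568, 0)]  |A|=1199.6883
8. ⊥bis P9·P6 via (59.56,23.255): [(58.4031, 16.0144) (55.7996, 28.7175) (48.3396, 47.6135) (17.2372, 29.0652) (37.0609, 0) (52.4568, 0)]  |A|=1199.6883
9. ⊥bis P9·P7 via (57.6,33.905): [(58.4031, 16.0144) (55.7996, 28.7175) (48.3396, 47.6135) (17.2372, 29.0652) (37.0609, 0) (52.4568, 0)]  |A|=1199.6883
10. ⊥bis P9·P8 via (21.695,28.16): [(58.4031, 16.0144) (55.7996, 28.7175) (48.3396, 47.6135) (24.2127, 33.2252) (20.076, 24.9029) (37.0609, 0) (52.4568, 0)]  |A|=1179.2663
11. canonical 7-gon: [(58.4031, 16.0144) (55.7996, 28.7175) (48.3396, 47.6135) (24.2127, 33.2252) (20.076, 24.9029) (37.0609, 0) (52.4568, 0)]
12. shoelace: 1179.2663

Area of P9's cell: 1179.2663 (7 vertices)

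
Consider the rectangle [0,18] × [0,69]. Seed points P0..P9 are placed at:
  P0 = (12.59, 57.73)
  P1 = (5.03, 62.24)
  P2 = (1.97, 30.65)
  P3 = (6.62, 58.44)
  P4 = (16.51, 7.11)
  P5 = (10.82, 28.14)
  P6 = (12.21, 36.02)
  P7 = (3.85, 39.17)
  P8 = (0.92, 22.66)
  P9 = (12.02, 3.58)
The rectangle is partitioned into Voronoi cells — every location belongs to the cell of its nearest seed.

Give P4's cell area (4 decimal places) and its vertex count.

Area of P4's cell: 102.5422 (4 vertices)

1. box [0,18]×[0,69]: [(0, 0) (18, 0) (18, 69) (0, 69)]
2. ⊥bis P4·P0 via (14.55,32.42): [(0, 31.2933) (0, 0) (18, 0) (18, 32.6872)]  |A|=575.8238
3. ⊥bis P4·P1 via (10.77,34.675): [(0, 31.2933) (0, 0) (18, 0) (18, 32.6872)]  |A|=575.8238
4. ⊥bis P4·P2 via (9.24,18.88): [(0, 13.1727) (0, 0) (18, 0) (18, 24.2908)]  |A|=337.1717
5. ⊥bis P4·P3 via (11.565,32.775): [(0, 13.1727) (0, 0) (18, 0) (18, 24.2908)]  |A|=337.1717
6. ⊥bis P4·P5 via (13.665,17.625): [(2.1751, 14.5162) (0, 13.1727) (0, 0) (18, 0) (18, 18.7979)]  |A|=293.7095
7. ⊥bis P4·P6 via (14.36,21.565): [(2.1751, 14.5162) (0, 13.1727) (0, 0) (18, 0) (18, 18.7979)]  |A|=293.7095
8. ⊥bis P4·P7 via (10.18,23.14): [(2.1751, 14.5162) (0, 13.1727) (0, 0) (18, 0) (18, 18.7979)]  |A|=293.7095
9. ⊥bis P4·P8 via (8.715,14.885): [(10.6285, 16.8034) (0, 6.1476) (0, 0) (18, 0) (18, 18.7979)]  |A|=253.185
10. ⊥bis P4·P9 via (14.265,5.345): [(10.6285, 16.8034) (7.6244, 13.7916) (18, 0.5942) (18, 18.7979)]  |A|=102.5422
11. canonical 4-gon: [(10.6285, 16.8034) (7.6244, 13.7916) (18, 0.5942) (18, 18.7979)]
12. shoelace: 102.5422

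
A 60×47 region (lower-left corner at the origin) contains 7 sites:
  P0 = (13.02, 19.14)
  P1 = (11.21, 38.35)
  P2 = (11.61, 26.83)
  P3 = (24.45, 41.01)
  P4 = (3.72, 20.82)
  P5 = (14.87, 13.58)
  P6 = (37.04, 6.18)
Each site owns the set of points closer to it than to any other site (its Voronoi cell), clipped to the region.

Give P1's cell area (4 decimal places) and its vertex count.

1. box [0,60]×[0,47]: [(0, 0) (60, 0) (60, 47) (0, 47)]
2. ⊥bis P1·P0 via (12.115,28.745): [(0, 27.6035) (60, 33.2568) (60, 47) (0, 47)]  |A|=994.1906
3. ⊥bis P1·P2 via (11.41,32.59): [(0, 32.1938) (60, 34.2772) (60, 47) (0, 47)]  |A|=825.8708
4. ⊥bis P1·P3 via (17.83,39.68): [(0, 32.1938) (19.2001, 32.8605) (16.3594, 47) (0, 47)]  |A|=257.7967
5. ⊥bis P1·P4 via (7.465,29.585): [(0, 32.7746) (1.257, 32.2375) (19.2001, 32.8605) (16.3594, 47) (0, 47)]  |A|=257.4317
6. ⊥bis P1·P5 via (13.04,25.965): [(0, 32.7746) (1.257, 32.2375) (19.2001, 32.8605) (16.3594, 47) (0, 47)]  |A|=257.4317
7. ⊥bis P1·P6 via (24.125,22.265): [(0, 32.7746) (1.257, 32.2375) (19.2001, 32.8605) (16.3594, 47) (0, 47)]  |A|=257.4317
8. canonical 5-gon: [(0, 32.7746) (1.257, 32.2375) (19.2001, 32.8605) (16.3594, 47) (0, 47)]
9. shoelace: 257.4317

Area of P1's cell: 257.4317 (5 vertices)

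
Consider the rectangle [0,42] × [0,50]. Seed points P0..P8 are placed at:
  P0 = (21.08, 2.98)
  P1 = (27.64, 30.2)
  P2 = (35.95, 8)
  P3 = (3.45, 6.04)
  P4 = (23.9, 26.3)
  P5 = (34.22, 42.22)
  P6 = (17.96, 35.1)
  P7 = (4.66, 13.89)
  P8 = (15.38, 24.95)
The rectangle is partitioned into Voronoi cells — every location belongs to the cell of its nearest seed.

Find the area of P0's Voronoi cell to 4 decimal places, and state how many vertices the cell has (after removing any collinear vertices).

Area of P0's cell: 209.9928 (6 vertices)

1. box [0,42]×[0,50]: [(0, 0) (42, 0) (42, 50) (0, 50)]
2. ⊥bis P0·P1 via (24.36,16.59): [(0, 22.4607) (0, 0) (42, 0) (42, 12.3388)]  |A|=730.7898
3. ⊥bis P0·P2 via (28.515,5.49): [(24.8038, 16.483) (0, 22.4607) (0, 0) (30.3684, 0)]  |A|=528.8378
4. ⊥bis P0·P3 via (12.265,4.51): [(24.8038, 16.483) (14.7631, 18.9028) (11.4822, 0) (30.3684, 0)]  |A|=254.5192
5. ⊥bis P0·P4 via (22.49,14.64): [(25.551, 14.2698) (14.1973, 15.6428) (11.4822, 0) (30.3684, 0)]  |A|=225.4171
6. ⊥bis P0·P5 via (27.65,22.6): [(25.551, 14.2698) (14.1973, 15.6428) (11.4822, 0) (30.3684, 0)]  |A|=225.4171
7. ⊥bis P0·P6 via (19.52,19.04): [(25.551, 14.2698) (14.1973, 15.6428) (11.4822, 0) (30.3684, 0)]  |A|=225.4171
8. ⊥bis P0·P7 via (12.87,8.435): [(25.551, 14.2698) (17.4016, 15.2553) (12.9732, 8.5903) (11.4822, 0) (30.3684, 0)]  |A|=213.8806
9. ⊥bis P0·P8 via (18.23,13.965): [(25.551, 14.2698) (21.3589, 14.7768) (16.1932, 13.4366) (12.9732, 8.5903) (11.4822, 0) (30.3684, 0)]  |A|=209.9928
10. canonical 6-gon: [(25.551, 14.2698) (21.3589, 14.7768) (16.1932, 13.4366) (12.9732, 8.5903) (11.4822, 0) (30.3684, 0)]
11. shoelace: 209.9928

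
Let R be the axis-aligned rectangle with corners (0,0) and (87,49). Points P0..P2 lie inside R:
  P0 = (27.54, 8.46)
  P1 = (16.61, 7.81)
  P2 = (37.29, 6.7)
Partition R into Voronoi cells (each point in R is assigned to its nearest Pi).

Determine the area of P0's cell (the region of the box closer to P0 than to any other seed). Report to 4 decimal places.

Area of P0's cell: 704.0071

1. box [0,87]×[0,49]: [(0, 0) (87, 0) (87, 49) (0, 49)]
2. ⊥bis P0·P1 via (22.075,8.135): [(22.5588, 0) (87, 0) (87, 49) (19.6448, 49)]  |A|=3229.0126
3. ⊥bis P0·P2 via (32.415,7.58): [(22.5588, 0) (31.0467, 0) (39.8918, 49) (19.6448, 49)]  |A|=704.0071
4. canonical 4-gon: [(22.5588, 0) (31.0467, 0) (39.8918, 49) (19.6448, 49)]
5. shoelace: 704.0071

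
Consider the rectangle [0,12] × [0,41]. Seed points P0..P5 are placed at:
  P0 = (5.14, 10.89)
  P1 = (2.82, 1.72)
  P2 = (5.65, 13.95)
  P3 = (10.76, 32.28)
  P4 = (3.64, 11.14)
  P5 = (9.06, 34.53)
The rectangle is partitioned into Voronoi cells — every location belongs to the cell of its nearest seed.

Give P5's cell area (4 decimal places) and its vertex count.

Area of P5's cell: 126.5907 (4 vertices)

1. box [0,12]×[0,41]: [(0, 0) (12, 0) (12, 41) (0, 41)]
2. ⊥bis P5·P0 via (7.1,22.71): [(0, 23.8873) (12, 21.8975) (12, 41) (0, 41)]  |A|=217.2912
3. ⊥bis P5·P1 via (5.94,18.125): [(0, 23.8873) (12, 21.8975) (12, 41) (0, 41)]  |A|=217.2912
4. ⊥bis P5·P2 via (7.355,24.24): [(0, 25.4587) (12, 23.4703) (12, 41) (0, 41)]  |A|=198.4258
5. ⊥bis P5·P3 via (9.91,33.405): [(0, 25.9174) (12, 34.9841) (12, 41) (0, 41)]  |A|=126.5907
6. ⊥bis P5·P4 via (6.35,22.835): [(0, 25.9174) (12, 34.9841) (12, 41) (0, 41)]  |A|=126.5907
7. canonical 4-gon: [(0, 25.9174) (12, 34.9841) (12, 41) (0, 41)]
8. shoelace: 126.5907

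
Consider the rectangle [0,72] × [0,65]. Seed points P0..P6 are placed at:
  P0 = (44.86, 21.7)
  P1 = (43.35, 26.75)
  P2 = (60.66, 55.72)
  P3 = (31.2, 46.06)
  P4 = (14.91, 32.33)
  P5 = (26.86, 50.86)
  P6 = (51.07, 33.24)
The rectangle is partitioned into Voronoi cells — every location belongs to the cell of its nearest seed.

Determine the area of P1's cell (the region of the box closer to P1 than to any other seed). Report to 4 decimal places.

Area of P1's cell: 235.9393

1. box [0,72]×[0,65]: [(0, 0) (72, 0) (72, 65) (0, 65)]
2. ⊥bis P1·P0 via (44.105,24.225): [(0, 11.0372) (72, 32.5659) (72, 65) (0, 65)]  |A|=3110.2902
3. ⊥bis P1·P2 via (52.005,41.235): [(0, 11.0372) (68.3434, 31.4725) (12.2319, 65) (0, 65)]  |A|=2049.0556
4. ⊥bis P1·P3 via (37.275,36.405): [(0, 12.9513) (0, 11.0372) (68.3434, 31.4725) (48.387, 43.3968)]  |A|=657.6895
5. ⊥bis P1·P4 via (29.13,29.54): [(29.5195, 31.5252) (27.0889, 19.137) (68.3434, 31.4725) (48.387, 43.3968)]  |A|=471.4905
6. ⊥bis P1·P5 via (35.105,38.805): [(29.5195, 31.5252) (27.0889, 19.137) (68.3434, 31.4725) (48.387, 43.3968)]  |A|=471.4905
7. ⊥bis P1·P6 via (47.21,29.995): [(40.2485, 38.2759) (29.5195, 31.5252) (27.0889, 19.137) (50.4626, 26.126)]  |A|=235.9393
8. canonical 4-gon: [(40.2485, 38.2759) (29.5195, 31.5252) (27.0889, 19.137) (50.4626, 26.126)]
9. shoelace: 235.9393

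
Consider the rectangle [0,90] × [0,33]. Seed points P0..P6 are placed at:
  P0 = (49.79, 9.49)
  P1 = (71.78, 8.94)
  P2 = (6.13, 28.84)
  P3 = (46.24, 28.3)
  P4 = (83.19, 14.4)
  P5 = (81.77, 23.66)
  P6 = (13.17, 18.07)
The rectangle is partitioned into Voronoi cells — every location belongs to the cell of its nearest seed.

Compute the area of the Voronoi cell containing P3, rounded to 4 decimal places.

Area of P3's cell: 495.8074

1. box [0,90]×[0,33]: [(0, 0) (90, 0) (90, 33) (0, 33)]
2. ⊥bis P3·P0 via (48.015,18.895): [(0, 9.8332) (90, 26.8188) (90, 33) (0, 33)]  |A|=1320.6617
3. ⊥bis P3·P1 via (59.01,18.62): [(0, 9.8332) (61.0888, 21.3624) (69.9104, 33) (0, 33)]  |A|=1114.4118
4. ⊥bis P3·P2 via (26.185,28.57): [(25.9988, 14.7399) (61.0888, 21.3624) (69.9104, 33) (26.2446, 33)]  |A|=573.6418
5. ⊥bis P3·P4 via (64.715,21.35): [(25.9988, 14.7399) (61.0888, 21.3624) (68.2967, 30.8712) (69.0975, 33) (26.2446, 33)]  |A|=572.7765
6. ⊥bis P3·P5 via (64.005,25.98): [(25.9988, 14.7399) (61.0888, 21.3624) (63.8834, 25.0491) (64.9218, 33) (26.2446, 33)]  |A|=553.8096
7. ⊥bis P3·P6 via (29.705,23.185): [(31.9689, 15.8666) (61.0888, 21.3624) (63.8834, 25.0491) (64.9218, 33) (26.6688, 33)]  |A|=495.8074
8. canonical 5-gon: [(31.9689, 15.8666) (61.0888, 21.3624) (63.8834, 25.0491) (64.9218, 33) (26.6688, 33)]
9. shoelace: 495.8074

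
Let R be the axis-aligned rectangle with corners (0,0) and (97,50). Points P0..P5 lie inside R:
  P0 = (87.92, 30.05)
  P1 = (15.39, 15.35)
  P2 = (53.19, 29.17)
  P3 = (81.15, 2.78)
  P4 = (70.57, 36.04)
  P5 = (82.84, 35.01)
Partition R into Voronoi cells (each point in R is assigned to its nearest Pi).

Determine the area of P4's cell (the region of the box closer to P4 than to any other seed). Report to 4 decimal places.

Area of P4's cell: 486.0537

1. box [0,97]×[0,50]: [(0, 0) (97, 0) (97, 50) (0, 50)]
2. ⊥bis P4·P0 via (79.245,33.045): [(0, 0) (67.8364, 0) (85.0986, 50) (0, 50)]  |A|=3823.3752
3. ⊥bis P4·P1 via (42.98,25.695): [(52.6145, 0) (67.8364, 0) (85.0986, 50) (33.8667, 50)]  |A|=1661.3455
4. ⊥bis P4·P2 via (61.88,32.605): [(71.0681, 9.3606) (85.0986, 50) (55.0041, 50)]  |A|=611.5122
5. ⊥bis P4·P3 via (75.86,19.41): [(68.0747, 16.9335) (74.3744, 18.9374) (85.0986, 50) (55.0041, 50)]  |A|=584.6591
6. ⊥bis P4·P5 via (76.705,35.525): [(68.0747, 16.9335) (74.3744, 18.9374) (75.6139, 22.5277) (77.9201, 50) (55.0041, 50)]  |A|=486.0537
7. canonical 5-gon: [(68.0747, 16.9335) (74.3744, 18.9374) (75.6139, 22.5277) (77.9201, 50) (55.0041, 50)]
8. shoelace: 486.0537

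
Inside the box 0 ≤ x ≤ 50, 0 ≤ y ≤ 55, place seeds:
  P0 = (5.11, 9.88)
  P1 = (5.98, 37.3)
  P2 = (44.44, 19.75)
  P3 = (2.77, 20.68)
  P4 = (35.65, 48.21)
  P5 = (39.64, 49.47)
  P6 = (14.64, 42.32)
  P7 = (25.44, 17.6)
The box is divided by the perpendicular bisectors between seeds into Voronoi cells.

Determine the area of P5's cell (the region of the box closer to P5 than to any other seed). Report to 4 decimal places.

1. box [0,50]×[0,55]: [(0, 0) (50, 0) (50, 55) (0, 55)]
2. ⊥bis P5·P0 via (22.375,29.675): [(0, 49.1903) (50, 5.5808) (50, 55) (0, 55)]  |A|=1380.7249
3. ⊥bis P5·P1 via (22.81,43.385): [(30.2504, 22.8061) (50, 5.5808) (50, 55) (18.6105, 55)]  |A|=993.2789
4. ⊥bis P5·P2 via (42.04,34.61): [(26.8686, 32.1597) (50, 35.8956) (50, 55) (18.6105, 55)]  |A|=579.4285
5. ⊥bis P5·P3 via (21.205,35.075): [(26.8686, 32.1597) (50, 35.8956) (50, 55) (18.6105, 55)]  |A|=579.4285
6. ⊥bis P5·P4 via (37.645,48.84): [(42.1339, 34.6252) (50, 35.8956) (50, 55) (35.6997, 55)]  |A|=220.8214
7. ⊥bis P5·P6 via (27.14,45.895): [(42.1339, 34.6252) (50, 35.8956) (50, 55) (35.6997, 55)]  |A|=220.8214
8. ⊥bis P5·P7 via (32.54,33.535): [(42.1339, 34.6252) (50, 35.8956) (50, 55) (35.6997, 55)]  |A|=220.8214
9. canonical 4-gon: [(42.1339, 34.6252) (50, 35.8956) (50, 55) (35.6997, 55)]
10. shoelace: 220.8214

Area of P5's cell: 220.8214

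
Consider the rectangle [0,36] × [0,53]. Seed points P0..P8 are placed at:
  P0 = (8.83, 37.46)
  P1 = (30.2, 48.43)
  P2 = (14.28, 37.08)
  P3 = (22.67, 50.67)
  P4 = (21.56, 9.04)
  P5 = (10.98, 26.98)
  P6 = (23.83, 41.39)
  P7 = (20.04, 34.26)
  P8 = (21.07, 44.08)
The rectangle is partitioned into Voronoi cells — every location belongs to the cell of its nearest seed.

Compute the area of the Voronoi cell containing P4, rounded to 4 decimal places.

1. box [0,36]×[0,53]: [(0, 0) (36, 0) (36, 53) (0, 53)]
2. ⊥bis P4·P0 via (15.195,23.25): [(0, 16.4438) (0, 0) (36, 0) (36, 32.5691)]  |A|=882.2314
3. ⊥bis P4·P1 via (25.88,28.735): [(26.9275, 28.5052) (0, 16.4438) (0, 0) (36, 0) (36, 26.5152)]  |A|=854.7695
4. ⊥bis P4·P2 via (17.92,23.06): [(33.4135, 27.0826) (10.4286, 21.115) (0, 16.4438) (0, 0) (36, 0) (36, 26.5152)]  |A|=819.0665
5. ⊥bis P4·P3 via (22.115,29.855): [(33.4135, 27.0826) (10.4286, 21.115) (0, 16.4438) (0, 0) (36, 0) (36, 26.5152)]  |A|=819.0665
6. ⊥bis P4·P5 via (16.27,18.01): [(33.4135, 27.0826) (30.27, 26.2664) (0, 8.4149) (0, 0) (36, 0) (36, 26.5152)]  |A|=678.0678
7. ⊥bis P4·P6 via (22.695,25.215): [(27.8713, 24.8518) (0, 8.4149) (0, 0) (36, 0) (36, 24.2814)]  |A|=663.287
8. ⊥bis P4·P7 via (20.8,21.65): [(22.6291, 21.7602) (0, 8.4149) (0, 0) (36, 0) (36, 22.5661)]  |A|=637.7593
9. ⊥bis P4·P8 via (21.315,26.56): [(22.6291, 21.7602) (0, 8.4149) (0, 0) (36, 0) (36, 22.5661)]  |A|=637.7593
10. canonical 5-gon: [(22.6291, 21.7602) (0, 8.4149) (0, 0) (36, 0) (36, 22.5661)]
11. shoelace: 637.7593

Area of P4's cell: 637.7593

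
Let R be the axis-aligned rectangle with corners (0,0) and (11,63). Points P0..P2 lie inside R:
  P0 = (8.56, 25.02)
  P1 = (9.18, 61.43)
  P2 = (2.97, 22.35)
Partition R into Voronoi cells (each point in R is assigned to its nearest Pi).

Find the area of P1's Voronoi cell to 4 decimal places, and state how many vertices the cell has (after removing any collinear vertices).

1. box [0,11]×[0,63]: [(0, 0) (11, 0) (11, 63) (0, 63)]
2. ⊥bis P1·P0 via (8.87,43.225): [(0, 43.376) (11, 43.1887) (11, 63) (0, 63)]  |A|=216.8938
3. ⊥bis P1·P2 via (6.075,41.89): [(0, 43.376) (11, 43.1887) (11, 63) (0, 63)]  |A|=216.8938
4. canonical 4-gon: [(0, 43.376) (11, 43.1887) (11, 63) (0, 63)]
5. shoelace: 216.8938

Area of P1's cell: 216.8938 (4 vertices)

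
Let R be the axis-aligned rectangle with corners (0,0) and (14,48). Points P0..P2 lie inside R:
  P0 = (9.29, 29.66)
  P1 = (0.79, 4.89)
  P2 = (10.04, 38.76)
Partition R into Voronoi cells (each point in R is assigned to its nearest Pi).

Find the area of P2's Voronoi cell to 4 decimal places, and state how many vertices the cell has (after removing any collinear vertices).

Area of P2's cell: 189.9850 (4 vertices)

1. box [0,14]×[0,48]: [(0, 0) (14, 0) (14, 48) (0, 48)]
2. ⊥bis P2·P0 via (9.665,34.21): [(0, 35.0066) (14, 33.8527) (14, 48) (0, 48)]  |A|=189.985
3. ⊥bis P2·P1 via (5.415,21.825): [(0, 35.0066) (14, 33.8527) (14, 48) (0, 48)]  |A|=189.985
4. canonical 4-gon: [(0, 35.0066) (14, 33.8527) (14, 48) (0, 48)]
5. shoelace: 189.985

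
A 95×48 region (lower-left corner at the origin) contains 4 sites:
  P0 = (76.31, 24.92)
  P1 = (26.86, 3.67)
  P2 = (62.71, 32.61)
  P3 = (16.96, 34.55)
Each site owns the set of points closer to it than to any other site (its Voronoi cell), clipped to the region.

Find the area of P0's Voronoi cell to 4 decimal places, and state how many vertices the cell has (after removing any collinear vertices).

Area of P0's cell: 1342.7509 (5 vertices)

1. box [0,95]×[0,48]: [(0, 0) (95, 0) (95, 48) (0, 48)]
2. ⊥bis P0·P1 via (51.585,14.295): [(57.7279, 0) (95, 0) (95, 48) (37.1011, 48)]  |A|=2284.104
3. ⊥bis P0·P2 via (69.51,28.765): [(55.7922, 4.5046) (57.7279, 0) (95, 0) (95, 48) (80.3863, 48)]  |A|=1342.7509
4. ⊥bis P0·P3 via (46.635,29.735): [(55.7922, 4.5046) (57.7279, 0) (95, 0) (95, 48) (80.3863, 48)]  |A|=1342.7509
5. canonical 5-gon: [(55.7922, 4.5046) (57.7279, 0) (95, 0) (95, 48) (80.3863, 48)]
6. shoelace: 1342.7509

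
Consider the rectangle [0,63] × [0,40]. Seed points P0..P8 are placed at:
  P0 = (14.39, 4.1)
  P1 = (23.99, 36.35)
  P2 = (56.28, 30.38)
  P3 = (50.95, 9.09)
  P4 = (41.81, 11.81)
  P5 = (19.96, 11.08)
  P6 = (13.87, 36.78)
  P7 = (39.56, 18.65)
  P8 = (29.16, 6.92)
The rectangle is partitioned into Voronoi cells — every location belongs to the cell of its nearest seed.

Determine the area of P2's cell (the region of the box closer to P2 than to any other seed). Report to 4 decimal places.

Area of P2's cell: 381.4304

1. box [0,63]×[0,40]: [(0, 0) (63, 0) (63, 40) (0, 40)]
2. ⊥bis P2·P0 via (35.335,17.24): [(46.1506, 0) (63, 0) (63, 40) (21.0563, 40)]  |A|=1175.8603
3. ⊥bis P2·P1 via (40.135,33.365): [(36.7397, 15.0009) (46.1506, 0) (63, 0) (63, 40) (41.3617, 40)]  |A|=922.0521
4. ⊥bis P2·P3 via (53.615,19.735): [(38.3228, 23.5634) (63, 17.3854) (63, 40) (41.3617, 40)]  |A|=456.8612
5. ⊥bis P2·P4 via (49.045,21.095): [(39.2741, 28.7086) (49.4532, 20.7769) (63, 17.3854) (63, 40) (41.3617, 40)]  |A|=426.9019
6. ⊥bis P2·P5 via (38.12,20.73): [(39.2741, 28.7086) (49.4532, 20.7769) (63, 17.3854) (63, 40) (41.3617, 40)]  |A|=426.9019
7. ⊥bis P2·P6 via (35.075,33.58): [(39.2741, 28.7086) (49.4532, 20.7769) (63, 17.3854) (63, 40) (41.3617, 40)]  |A|=426.9019
8. ⊥bis P2·P7 via (47.92,24.515): [(40.4638, 35.1432) (50.7745, 20.4461) (63, 17.3854) (63, 40) (41.3617, 40)]  |A|=381.4304
9. ⊥bis P2·P8 via (42.72,18.65): [(40.4638, 35.1432) (50.7745, 20.4461) (63, 17.3854) (63, 40) (41.3617, 40)]  |A|=381.4304
10. canonical 5-gon: [(40.4638, 35.1432) (50.7745, 20.4461) (63, 17.3854) (63, 40) (41.3617, 40)]
11. shoelace: 381.4304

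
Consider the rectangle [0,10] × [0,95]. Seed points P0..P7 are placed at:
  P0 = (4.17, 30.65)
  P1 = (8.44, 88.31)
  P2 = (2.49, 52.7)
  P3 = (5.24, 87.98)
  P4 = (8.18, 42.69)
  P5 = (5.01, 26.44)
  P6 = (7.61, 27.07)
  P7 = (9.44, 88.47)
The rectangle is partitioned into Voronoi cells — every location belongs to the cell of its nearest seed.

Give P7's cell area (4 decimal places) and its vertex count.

1. box [0,10]×[0,95]: [(0, 0) (10, 0) (10, 95) (0, 95)]
2. ⊥bis P7·P0 via (6.805,59.56): [(0, 60.1802) (10, 59.2688) (10, 95) (0, 95)]  |A|=352.7548
3. ⊥bis P7·P1 via (8.94,88.39): [(10, 81.765) (10, 95) (7.8824, 95)]  |A|=14.0132
4. ⊥bis P7·P2 via (5.965,70.585): [(10, 81.765) (10, 95) (7.8824, 95)]  |A|=14.0132
5. ⊥bis P7·P3 via (7.34,88.225): [(10, 81.765) (10, 95) (7.8824, 95)]  |A|=14.0132
6. ⊥bis P7·P4 via (8.81,65.58): [(10, 81.765) (10, 95) (7.8824, 95)]  |A|=14.0132
7. ⊥bis P7·P5 via (7.225,57.455): [(10, 81.765) (10, 95) (7.8824, 95)]  |A|=14.0132
8. ⊥bis P7·P6 via (8.525,57.77): [(10, 81.765) (10, 95) (7.8824, 95)]  |A|=14.0132
9. canonical 3-gon: [(10, 81.765) (10, 95) (7.8824, 95)]
10. shoelace: 14.0132

Area of P7's cell: 14.0132 (3 vertices)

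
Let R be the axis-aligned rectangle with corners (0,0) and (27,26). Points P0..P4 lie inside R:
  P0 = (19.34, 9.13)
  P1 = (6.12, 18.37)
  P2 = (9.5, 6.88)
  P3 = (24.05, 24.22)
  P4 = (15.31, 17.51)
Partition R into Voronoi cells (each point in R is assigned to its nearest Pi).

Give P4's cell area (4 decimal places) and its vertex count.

1. box [0,27]×[0,26]: [(0, 0) (27, 0) (27, 26) (0, 26)]
2. ⊥bis P4·P0 via (17.325,13.32): [(0, 4.9883) (27, 17.9728) (27, 26) (0, 26)]  |A|=392.0257
3. ⊥bis P4·P1 via (10.715,17.94): [(9.9508, 9.7737) (27, 17.9728) (27, 26) (11.4693, 26)]  |A|=194.4322
4. ⊥bis P4·P2 via (12.405,12.195): [(10.2858, 13.3533) (13.6129, 11.5348) (27, 17.9728) (27, 26) (11.4693, 26)]  |A|=188.1728
5. ⊥bis P4·P3 via (19.68,20.865): [(10.2858, 13.3533) (13.6129, 11.5348) (23.2756, 16.1817) (15.7377, 26) (11.4693, 26)]  |A|=117.9357
6. canonical 5-gon: [(10.2858, 13.3533) (13.6129, 11.5348) (23.2756, 16.1817) (15.7377, 26) (11.4693, 26)]
7. shoelace: 117.9357

Area of P4's cell: 117.9357 (5 vertices)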